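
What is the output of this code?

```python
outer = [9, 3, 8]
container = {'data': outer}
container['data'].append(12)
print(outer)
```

Key concept: dict holds reference to list.
Step by step:
`outer = [9, 3, 8]` → outer = [9, 3, 8]
`container = {'data': outer}` → container = {'data': [9, 3, 8]}
`container['data'].append(12)` → outer = [9, 3, 8, 12]; container = {'data': [9, 3, 8, 12]}
`print(outer)` → prints [9, 3, 8, 12]

Answer: [9, 3, 8, 12]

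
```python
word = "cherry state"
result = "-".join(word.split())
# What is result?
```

Trace:
`word = "cherry state"` → word = 'cherry state'
`result = "-".join(word.split())` → result = 'cherry-state'
So result = 'cherry-state'

Answer: 'cherry-state'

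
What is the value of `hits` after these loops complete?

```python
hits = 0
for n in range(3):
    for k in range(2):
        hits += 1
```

3 * 2 = 6
`hits` takes the values: 0 → 1 → 2 → 3 → 4 → 5 → 6

Answer: 6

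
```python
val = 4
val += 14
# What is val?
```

Trace:
`val = 4` → val = 4
`val += 14` → val = 18
So val = 18

Answer: 18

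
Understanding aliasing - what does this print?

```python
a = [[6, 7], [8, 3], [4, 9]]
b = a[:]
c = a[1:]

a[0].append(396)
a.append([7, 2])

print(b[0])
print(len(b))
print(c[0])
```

Key concept: slice with nested mutation.
Step by step:
`a = [[6, 7], [8, 3], [4, 9]]` → a = [[6, 7], [8, 3], [4, 9]]
`b = a[:]` → b = [[6, 7], [8, 3], [4, 9]]
`c = a[1:]` → c = [[8, 3], [4, 9]]
`a[0].append(396)` → a = [[6, 7, 396], [8, 3], [4, 9]]; b = [[6, 7, 396], [8, 3], [4, 9]]
`a.append([7, 2])` → a = [[6, 7, 396], [8, 3], [4, 9], [7, 2]]
`print(b[0])` → prints [6, 7, 396]
`print(len(b))` → prints 3
`print(c[0])` → prints [8, 3]

Answer:
[6, 7, 396]
3
[8, 3]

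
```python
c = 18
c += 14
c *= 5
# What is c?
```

Trace:
`c = 18` → c = 18
`c += 14` → c = 32
`c *= 5` → c = 160
So c = 160

Answer: 160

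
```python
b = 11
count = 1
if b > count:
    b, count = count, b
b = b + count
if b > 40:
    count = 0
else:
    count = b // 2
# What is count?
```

Trace:
`b = 11` → b = 11
`count = 1` → count = 1
`if b > count: ...` → b > count is True → b = 1; count = 11
`b = b + count` → b = 12
`if b > 40: ...` → b > 40 is False, take else branch → count = 6
So count = 6

Answer: 6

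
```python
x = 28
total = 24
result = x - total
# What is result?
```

Trace:
`x = 28` → x = 28
`total = 24` → total = 24
`result = x - total` → result = 4
So result = 4

Answer: 4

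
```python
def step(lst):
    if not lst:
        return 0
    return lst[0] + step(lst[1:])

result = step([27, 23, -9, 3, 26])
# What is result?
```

27 + 23 + (-9) + 3 + 26 + 0 = 70

Answer: 70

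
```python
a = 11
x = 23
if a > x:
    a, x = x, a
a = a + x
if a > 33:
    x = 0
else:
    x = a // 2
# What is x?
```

Trace:
`a = 11` → a = 11
`x = 23` → x = 23
`if a > x: ...` → a > x is False → no variable changes
`a = a + x` → a = 34
`if a > 33: ...` → a > 33 is True → x = 0
So x = 0

Answer: 0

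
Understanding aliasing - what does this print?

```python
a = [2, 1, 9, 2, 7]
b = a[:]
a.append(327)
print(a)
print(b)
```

Key concept: slice [:] creates copy.
Step by step:
`a = [2, 1, 9, 2, 7]` → a = [2, 1, 9, 2, 7]
`b = a[:]` → b = [2, 1, 9, 2, 7]
`a.append(327)` → a = [2, 1, 9, 2, 7, 327]
`print(a)` → prints [2, 1, 9, 2, 7, 327]
`print(b)` → prints [2, 1, 9, 2, 7]

Answer:
[2, 1, 9, 2, 7, 327]
[2, 1, 9, 2, 7]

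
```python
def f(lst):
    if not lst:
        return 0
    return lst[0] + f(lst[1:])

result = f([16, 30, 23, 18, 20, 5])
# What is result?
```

16 + 30 + 23 + 18 + 20 + 5 + 0 = 112

Answer: 112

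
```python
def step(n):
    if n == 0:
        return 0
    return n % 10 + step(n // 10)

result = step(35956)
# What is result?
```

Sum of digits of 35956: 6 + 5 + 9 + 5 + 3 = 28

Answer: 28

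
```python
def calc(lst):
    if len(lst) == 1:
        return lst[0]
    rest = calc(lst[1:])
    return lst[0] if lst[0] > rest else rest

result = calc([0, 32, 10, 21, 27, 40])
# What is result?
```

Recursive max over [0, 32, 10, 21, 27, 40] = 40

Answer: 40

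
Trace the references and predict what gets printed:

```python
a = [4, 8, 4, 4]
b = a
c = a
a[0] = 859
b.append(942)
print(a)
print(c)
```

Key concept: multiple aliases.
Step by step:
`a = [4, 8, 4, 4]` → a = [4, 8, 4, 4]
`b = a` → b = [4, 8, 4, 4] (same object as a)
`c = a` → c = [4, 8, 4, 4] (same object as a, b)
`a[0] = 859` → a = [859, 8, 4, 4] (same object as b, c); b = [859, 8, 4, 4] (same object as a, c); c = [859, 8, 4, 4] (same object as a, b)
`b.append(942)` → a = [859, 8, 4, 4, 942] (same object as b, c); b = [859, 8, 4, 4, 942] (same object as a, c); c = [859, 8, 4, 4, 942] (same object as a, b)
`print(a)` → prints [859, 8, 4, 4, 942]
`print(c)` → prints [859, 8, 4, 4, 942]

Answer:
[859, 8, 4, 4, 942]
[859, 8, 4, 4, 942]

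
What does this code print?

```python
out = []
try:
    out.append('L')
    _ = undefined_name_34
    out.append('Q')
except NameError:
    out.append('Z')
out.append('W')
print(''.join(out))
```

Execution trace: 'L' (try body) → 'Z' (except NameError) → 'W' (after the try/except). Output: LZW

Answer: LZW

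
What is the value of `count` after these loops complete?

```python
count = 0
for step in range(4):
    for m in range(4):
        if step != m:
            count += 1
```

4² - 4 (exclude diagonal)
`count` takes the values: 0 → 1 → 2 → 3 → 4 → 5 → 6 → 7 → 8 → 9 → 10 → 11 → 12

Answer: 12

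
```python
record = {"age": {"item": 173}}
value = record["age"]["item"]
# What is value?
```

Trace:
`record = {"age": {"item": 173}}` → record = {'age': {'item': 173}}
`value = record["age"]["item"]` → value = 173
So value = 173

Answer: 173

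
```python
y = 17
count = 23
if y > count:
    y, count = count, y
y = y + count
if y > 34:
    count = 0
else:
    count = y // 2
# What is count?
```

Trace:
`y = 17` → y = 17
`count = 23` → count = 23
`if y > count: ...` → y > count is False → no variable changes
`y = y + count` → y = 40
`if y > 34: ...` → y > 34 is True → count = 0
So count = 0

Answer: 0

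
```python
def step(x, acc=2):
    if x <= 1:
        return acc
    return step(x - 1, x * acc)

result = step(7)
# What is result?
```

Accumulator trace (n, acc): (7, 2) -> (6, 14) -> (5, 84) -> (4, 420) -> (3, 1680) -> (2, 5040) -> (1, 10080) -> return 10080

Answer: 10080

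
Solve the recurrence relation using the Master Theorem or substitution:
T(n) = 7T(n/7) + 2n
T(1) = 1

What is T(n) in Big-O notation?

By Master Theorem: a=7, b=7, f(n)=2n. Since log_7(7) = 1 and f(n) = Θ(n^1), Case 2 applies. T(n) = O(n log n).

Answer: O(n log n)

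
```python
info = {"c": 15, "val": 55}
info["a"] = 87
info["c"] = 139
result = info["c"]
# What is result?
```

Trace:
`info = {"c": 15, "val": 55}` → info = {'c': 15, 'val': 55}
`info["a"] = 87` → info = {'c': 15, 'val': 55, 'a': 87}
`info["c"] = 139` → info = {'c': 139, 'val': 55, 'a': 87}
`result = info["c"]` → result = 139
So result = 139

Answer: 139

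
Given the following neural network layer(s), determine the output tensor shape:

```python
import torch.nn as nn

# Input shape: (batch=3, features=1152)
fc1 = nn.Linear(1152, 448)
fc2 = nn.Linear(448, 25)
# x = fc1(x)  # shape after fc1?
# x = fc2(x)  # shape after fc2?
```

Input: (3, 1152) -> after fc1: (3, 448) -> Output: (3, 25)

Answer: (3, 25)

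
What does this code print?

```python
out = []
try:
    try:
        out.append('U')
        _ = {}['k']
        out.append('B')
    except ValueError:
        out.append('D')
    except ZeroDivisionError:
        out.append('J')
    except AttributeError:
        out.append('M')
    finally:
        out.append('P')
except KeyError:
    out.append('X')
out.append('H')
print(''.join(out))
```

Execution trace: 'U' (inner try body) → 'P' (inner finally) → 'X' (outer except KeyError) → 'H' (after the try/except). Output: UPXH

Answer: UPXH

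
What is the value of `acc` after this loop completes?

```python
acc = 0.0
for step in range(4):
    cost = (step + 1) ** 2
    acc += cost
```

Sum of squared losses 1² + 2² + ... + 4²
`acc` takes the values: 0.0 → 1.0 → 5.0 → 14.0 → 30.0

Answer: 30.0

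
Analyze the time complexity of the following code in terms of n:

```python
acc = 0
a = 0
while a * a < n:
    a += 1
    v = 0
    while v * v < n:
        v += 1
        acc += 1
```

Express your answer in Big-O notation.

Each loop level contributes: √n × √n. Multiplying the contributions gives O(n).

Answer: O(n)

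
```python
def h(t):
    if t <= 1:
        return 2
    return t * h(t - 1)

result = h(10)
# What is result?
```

h(10) = 10 * 9 * 8 * 7 * 6 * 5 * 4 * 3 * 2 * 2 = 7257600

Answer: 7257600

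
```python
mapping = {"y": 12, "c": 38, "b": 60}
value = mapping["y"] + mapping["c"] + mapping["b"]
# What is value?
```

Trace:
`mapping = {"y": 12, "c": 38, "b": 60}` → mapping = {'y': 12, 'c': 38, 'b': 60}
`value = mapping["y"] + mapping["c"] + mapping["b"]` → value = 110
So value = 110

Answer: 110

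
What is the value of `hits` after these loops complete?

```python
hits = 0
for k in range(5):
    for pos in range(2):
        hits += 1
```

5 * 2 = 10
`hits` takes the values: 0 → 1 → 2 → 3 → 4 → 5 → 6 → 7 → 8 → 9 → 10

Answer: 10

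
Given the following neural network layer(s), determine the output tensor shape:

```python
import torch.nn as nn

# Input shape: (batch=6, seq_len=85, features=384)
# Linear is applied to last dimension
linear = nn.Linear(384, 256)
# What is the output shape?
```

Input: (6, 85, 384) -> Output: (6, 85, 256)

Answer: (6, 85, 256)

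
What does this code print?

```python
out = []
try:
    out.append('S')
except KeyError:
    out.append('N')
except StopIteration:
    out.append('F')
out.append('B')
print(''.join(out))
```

Execution trace: 'S' (try body, no exception) → 'B' (after the try/except). Output: SB

Answer: SB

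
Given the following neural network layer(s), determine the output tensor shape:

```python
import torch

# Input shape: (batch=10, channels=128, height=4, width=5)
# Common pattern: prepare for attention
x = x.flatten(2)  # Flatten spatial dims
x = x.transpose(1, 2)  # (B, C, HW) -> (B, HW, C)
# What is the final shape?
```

Input: (10, 128, 4, 5) -> after flatten(2): (10, 128, 20) -> Output: (10, 20, 128)

Answer: (10, 20, 128)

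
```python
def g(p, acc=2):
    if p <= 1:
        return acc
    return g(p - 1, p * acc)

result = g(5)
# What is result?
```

Accumulator trace (n, acc): (5, 2) -> (4, 10) -> (3, 40) -> (2, 120) -> (1, 240) -> return 240

Answer: 240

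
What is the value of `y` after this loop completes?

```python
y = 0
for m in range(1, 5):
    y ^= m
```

XOR of 1 to 4
`y` takes the values: 0 → 1 → 3 → 0 → 4

Answer: 4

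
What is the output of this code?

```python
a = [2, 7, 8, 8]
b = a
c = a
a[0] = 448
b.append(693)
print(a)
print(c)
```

Key concept: multiple aliases.
Step by step:
`a = [2, 7, 8, 8]` → a = [2, 7, 8, 8]
`b = a` → b = [2, 7, 8, 8] (same object as a)
`c = a` → c = [2, 7, 8, 8] (same object as a, b)
`a[0] = 448` → a = [448, 7, 8, 8] (same object as b, c); b = [448, 7, 8, 8] (same object as a, c); c = [448, 7, 8, 8] (same object as a, b)
`b.append(693)` → a = [448, 7, 8, 8, 693] (same object as b, c); b = [448, 7, 8, 8, 693] (same object as a, c); c = [448, 7, 8, 8, 693] (same object as a, b)
`print(a)` → prints [448, 7, 8, 8, 693]
`print(c)` → prints [448, 7, 8, 8, 693]

Answer:
[448, 7, 8, 8, 693]
[448, 7, 8, 8, 693]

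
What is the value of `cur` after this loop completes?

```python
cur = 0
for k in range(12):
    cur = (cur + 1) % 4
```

Increment mod 4, 12 times = 0
`cur` takes the values: 0 → 1 → 2 → 3 → 0 → 1 → 2 → 3 → 0 → 1 → 2 → 3 → 0

Answer: 0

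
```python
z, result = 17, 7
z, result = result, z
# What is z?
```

Trace:
`z, result = 17, 7` → z = 17; result = 7
`z, result = result, z` → z = 7; result = 17
So z = 7

Answer: 7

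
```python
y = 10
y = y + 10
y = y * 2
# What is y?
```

Trace:
`y = 10` → y = 10
`y = y + 10` → y = 20
`y = y * 2` → y = 40
So y = 40

Answer: 40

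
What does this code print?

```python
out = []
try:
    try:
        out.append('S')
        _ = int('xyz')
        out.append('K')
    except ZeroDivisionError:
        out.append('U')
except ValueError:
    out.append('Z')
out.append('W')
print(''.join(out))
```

Execution trace: 'S' (try body) → 'Z' (outer except ValueError) → 'W' (after the try/except). Output: SZW

Answer: SZW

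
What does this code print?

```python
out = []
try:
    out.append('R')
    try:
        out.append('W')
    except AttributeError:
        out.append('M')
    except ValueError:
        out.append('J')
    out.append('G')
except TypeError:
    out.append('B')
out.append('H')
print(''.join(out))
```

Execution trace: 'R' (try body) → 'W' (inner try body, no exception) → 'G' (try body, no exception) → 'H' (after the try/except). Output: RWGH

Answer: RWGH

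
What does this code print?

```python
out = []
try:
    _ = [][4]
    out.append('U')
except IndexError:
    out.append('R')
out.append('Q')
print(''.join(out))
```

Execution trace: 'R' (except IndexError) → 'Q' (after the try/except). Output: RQ

Answer: RQ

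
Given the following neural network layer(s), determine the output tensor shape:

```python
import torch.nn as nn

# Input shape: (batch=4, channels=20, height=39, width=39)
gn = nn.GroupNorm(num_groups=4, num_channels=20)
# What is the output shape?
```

Input: (4, 20, 39, 39) -> Output: (4, 20, 39, 39)

Answer: (4, 20, 39, 39)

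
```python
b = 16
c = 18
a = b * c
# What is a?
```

Trace:
`b = 16` → b = 16
`c = 18` → c = 18
`a = b * c` → a = 288
So a = 288

Answer: 288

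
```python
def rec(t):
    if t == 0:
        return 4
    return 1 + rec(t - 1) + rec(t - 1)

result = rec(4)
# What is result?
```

rec(t) = 1 + 2·rec(t-1), rec(0)=4. Closed form: (4+1)·2^4 - 1 = 79.

Answer: 79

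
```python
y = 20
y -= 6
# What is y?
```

Trace:
`y = 20` → y = 20
`y -= 6` → y = 14
So y = 14

Answer: 14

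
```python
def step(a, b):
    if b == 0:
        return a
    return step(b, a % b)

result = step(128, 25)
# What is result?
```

step(128, 25) -> step(25, 3) -> step(3, 1) -> step(1, 0) -> 1

Answer: 1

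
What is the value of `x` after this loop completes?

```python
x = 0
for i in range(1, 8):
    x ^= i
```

XOR of 1 to 7
`x` takes the values: 0 → 1 → 3 → 0 → 4 → 1 → 7 → 0

Answer: 0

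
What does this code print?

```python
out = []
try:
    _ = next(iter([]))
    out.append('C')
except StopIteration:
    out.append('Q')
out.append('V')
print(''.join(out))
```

Execution trace: 'Q' (except StopIteration) → 'V' (after the try/except). Output: QV

Answer: QV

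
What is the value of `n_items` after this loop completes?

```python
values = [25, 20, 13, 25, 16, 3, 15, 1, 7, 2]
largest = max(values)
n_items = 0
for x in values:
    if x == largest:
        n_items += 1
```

Count of max value 25 in [25, 20, 13, 25, 16, 3, 15, 1, 7, 2]
`n_items` takes the values: 0 → 1 → 2

Answer: 2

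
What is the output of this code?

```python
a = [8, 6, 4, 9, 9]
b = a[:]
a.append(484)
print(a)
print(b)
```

Key concept: slice [:] creates copy.
Step by step:
`a = [8, 6, 4, 9, 9]` → a = [8, 6, 4, 9, 9]
`b = a[:]` → b = [8, 6, 4, 9, 9]
`a.append(484)` → a = [8, 6, 4, 9, 9, 484]
`print(a)` → prints [8, 6, 4, 9, 9, 484]
`print(b)` → prints [8, 6, 4, 9, 9]

Answer:
[8, 6, 4, 9, 9, 484]
[8, 6, 4, 9, 9]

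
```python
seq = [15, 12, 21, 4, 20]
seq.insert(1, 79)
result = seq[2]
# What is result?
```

Trace:
`seq = [15, 12, 21, 4, 20]` → seq = [15, 12, 21, 4, 20]
`seq.insert(1, 79)` → seq = [15, 79, 12, 21, 4, 20]
`result = seq[2]` → result = 12
So result = 12

Answer: 12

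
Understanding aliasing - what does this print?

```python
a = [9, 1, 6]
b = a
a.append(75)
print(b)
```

Key concept: basic list aliasing.
Step by step:
`a = [9, 1, 6]` → a = [9, 1, 6]
`b = a` → b = [9, 1, 6] (same object as a)
`a.append(75)` → a = [9, 1, 6, 75] (same object as b); b = [9, 1, 6, 75] (same object as a)
`print(b)` → prints [9, 1, 6, 75]

Answer: [9, 1, 6, 75]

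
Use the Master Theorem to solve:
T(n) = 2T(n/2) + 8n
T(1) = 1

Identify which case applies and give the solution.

a=2, b=2, f(n)=8n. log_2(2) = 1. Since c=1 = 1, Case 2 applies: T(n) = Θ(n^log_b(a) · log n) = O(n log n).

Answer: O(n log n) - Case 2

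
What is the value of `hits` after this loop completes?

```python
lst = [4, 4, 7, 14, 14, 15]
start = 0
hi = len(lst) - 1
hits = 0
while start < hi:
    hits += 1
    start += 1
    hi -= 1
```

Iterations until pointers meet (list length 6)
`hits` takes the values: 0 → 1 → 2 → 3

Answer: 3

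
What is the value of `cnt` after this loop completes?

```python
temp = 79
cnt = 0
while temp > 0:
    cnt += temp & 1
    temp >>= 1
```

Count set bits in 79 (binary: 0b1001111)
`cnt` takes the values: 0 → 1 → 2 → 3 → 4 → 5

Answer: 5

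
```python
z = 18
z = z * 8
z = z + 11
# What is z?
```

Trace:
`z = 18` → z = 18
`z = z * 8` → z = 144
`z = z + 11` → z = 155
So z = 155

Answer: 155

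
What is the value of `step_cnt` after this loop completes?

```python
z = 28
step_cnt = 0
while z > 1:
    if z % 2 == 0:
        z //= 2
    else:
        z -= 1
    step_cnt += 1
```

Steps to reduce 28 to 1
`step_cnt` takes the values: 0 → 1 → 2 → 3 → 4 → 5 → 6

Answer: 6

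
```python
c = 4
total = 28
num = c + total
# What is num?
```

Trace:
`c = 4` → c = 4
`total = 28` → total = 28
`num = c + total` → num = 32
So num = 32

Answer: 32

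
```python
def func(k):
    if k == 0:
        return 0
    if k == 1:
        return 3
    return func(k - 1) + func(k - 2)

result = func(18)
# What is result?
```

Build up from base cases: func(0)=0, func(1)=3, func(2)=3, func(3)=6, func(4)=9, func(5)=15, func(6)=24, ..., func(18)=7752

Answer: 7752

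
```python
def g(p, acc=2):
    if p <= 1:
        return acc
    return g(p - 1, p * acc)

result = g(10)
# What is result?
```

Accumulator trace (n, acc): (10, 2) -> (9, 20) -> (8, 180) -> (7, 1440) -> (6, 10080) -> (5, 60480) -> (4, 302400) -> (3, 1209600) -> (2, 3628800) -> (1, 7257600) -> return 7257600

Answer: 7257600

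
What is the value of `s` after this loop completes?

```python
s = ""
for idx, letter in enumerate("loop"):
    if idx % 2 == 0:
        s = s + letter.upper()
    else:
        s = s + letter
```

Uppercase even positions in 'loop'
`s` takes the values: "" → "L" → "Lo" → "LoO" → "LoOp"

Answer: "LoOp"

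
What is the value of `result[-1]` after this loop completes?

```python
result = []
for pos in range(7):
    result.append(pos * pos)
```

Last element of squares 0 to 6
`result` takes the values: [] → [0] → [0, 1] → [0, 1, 4] → [0, 1, 4, 9] → [0, 1, 4, 9, 16] → [0, 1, 4, 9, 16, 25] → [0, 1, 4, 9, 16, 25, 36]
So `result[-1]` = 36

Answer: 36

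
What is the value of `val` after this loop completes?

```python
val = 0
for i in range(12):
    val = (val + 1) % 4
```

Increment mod 4, 12 times = 0
`val` takes the values: 0 → 1 → 2 → 3 → 0 → 1 → 2 → 3 → 0 → 1 → 2 → 3 → 0

Answer: 0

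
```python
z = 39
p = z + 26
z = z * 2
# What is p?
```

Trace:
`z = 39` → z = 39
`p = z + 26` → p = 65
`z = z * 2` → z = 78
So p = 65

Answer: 65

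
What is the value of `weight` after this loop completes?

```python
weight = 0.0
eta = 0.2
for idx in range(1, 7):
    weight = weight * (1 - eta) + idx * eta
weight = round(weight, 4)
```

Moving average with lr=0.2
`weight` takes the values: 0.0 → 0.2 → 0.56 → 1.048 → 1.6384 → 2.31072 → 3.048576 → 3.0486

Answer: 3.0486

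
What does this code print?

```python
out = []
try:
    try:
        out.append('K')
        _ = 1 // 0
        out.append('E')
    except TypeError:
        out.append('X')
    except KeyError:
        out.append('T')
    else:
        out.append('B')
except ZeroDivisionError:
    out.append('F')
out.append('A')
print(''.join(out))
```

Execution trace: 'K' (try body) → 'F' (outer except ZeroDivisionError) → 'A' (after the try/except). Output: KFA

Answer: KFA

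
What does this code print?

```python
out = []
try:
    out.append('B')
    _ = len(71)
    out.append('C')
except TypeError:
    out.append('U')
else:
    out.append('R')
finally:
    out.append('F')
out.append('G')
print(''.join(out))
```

Execution trace: 'B' (try body) → 'U' (except TypeError) → 'F' (finally) → 'G' (after the try/except). Output: BUFG

Answer: BUFG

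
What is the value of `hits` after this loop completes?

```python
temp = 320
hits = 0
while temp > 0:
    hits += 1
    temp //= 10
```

Count digits by repeated division by 10
`hits` takes the values: 0 → 1 → 2 → 3

Answer: 3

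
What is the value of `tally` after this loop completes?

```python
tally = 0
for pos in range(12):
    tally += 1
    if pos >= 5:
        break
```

Loop breaks when pos reaches 5, tally is 6
`tally` takes the values: 0 → 1 → 2 → 3 → 4 → 5 → 6

Answer: 6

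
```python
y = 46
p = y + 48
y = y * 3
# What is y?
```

Trace:
`y = 46` → y = 46
`p = y + 48` → p = 94
`y = y * 3` → y = 138
So y = 138

Answer: 138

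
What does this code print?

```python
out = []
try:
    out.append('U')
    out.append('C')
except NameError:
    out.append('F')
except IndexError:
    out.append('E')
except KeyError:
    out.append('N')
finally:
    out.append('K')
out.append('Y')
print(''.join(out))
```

Execution trace: 'U' (try body) → 'C' (try body, no exception) → 'K' (finally) → 'Y' (after the try/except). Output: UCKY

Answer: UCKY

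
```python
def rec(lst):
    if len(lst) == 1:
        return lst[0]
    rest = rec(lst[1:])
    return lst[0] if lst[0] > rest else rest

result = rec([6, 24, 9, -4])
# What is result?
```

Recursive max over [6, 24, 9, -4] = 24

Answer: 24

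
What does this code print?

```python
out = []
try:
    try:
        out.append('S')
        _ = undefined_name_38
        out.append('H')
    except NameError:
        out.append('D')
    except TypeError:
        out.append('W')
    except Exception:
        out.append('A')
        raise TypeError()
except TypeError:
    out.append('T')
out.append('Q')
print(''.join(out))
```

Execution trace: 'S' (try body) → 'D' (except NameError) → 'Q' (after the try/except). Output: SDQ

Answer: SDQ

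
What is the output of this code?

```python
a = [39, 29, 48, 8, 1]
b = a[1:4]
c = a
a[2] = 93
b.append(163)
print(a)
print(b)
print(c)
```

Key concept: slice vs alias.
Step by step:
`a = [39, 29, 48, 8, 1]` → a = [39, 29, 48, 8, 1]
`b = a[1:4]` → b = [29, 48, 8]
`c = a` → c = [39, 29, 48, 8, 1] (same object as a)
`a[2] = 93` → a = [39, 29, 93, 8, 1] (same object as c); c = [39, 29, 93, 8, 1] (same object as a)
`b.append(163)` → b = [29, 48, 8, 163]
`print(a)` → prints [39, 29, 93, 8, 1]
`print(b)` → prints [29, 48, 8, 163]
`print(c)` → prints [39, 29, 93, 8, 1]

Answer:
[39, 29, 93, 8, 1]
[29, 48, 8, 163]
[39, 29, 93, 8, 1]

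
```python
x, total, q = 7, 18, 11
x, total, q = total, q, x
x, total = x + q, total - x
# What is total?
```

Trace:
`x, total, q = 7, 18, 11` → x = 7; total = 18; q = 11
`x, total, q = total, q, x` → x = 18; total = 11; q = 7
`x, total = x + q, total - x` → x = 25; total = -7
So total = -7

Answer: -7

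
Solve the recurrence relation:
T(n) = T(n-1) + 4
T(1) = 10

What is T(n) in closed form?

Unrolling: T(n) = T(1) + 4·(n-1) = 10 + 4(n-1) = 4n + 6.

Answer: T(n) = 4n + 6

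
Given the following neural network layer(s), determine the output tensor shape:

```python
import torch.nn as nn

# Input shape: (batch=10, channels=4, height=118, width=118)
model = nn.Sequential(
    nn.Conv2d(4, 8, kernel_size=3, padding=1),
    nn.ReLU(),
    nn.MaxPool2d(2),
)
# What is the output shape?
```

Input: (10, 4, 118, 118) -> after Conv2d: (10, 8, 118, 118) -> after ReLU: (10, 8, 118, 118) -> Output: (10, 8, 59, 59)

Answer: (10, 8, 59, 59)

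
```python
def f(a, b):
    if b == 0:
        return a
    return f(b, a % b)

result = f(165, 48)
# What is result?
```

f(165, 48) -> f(48, 21) -> f(21, 6) -> f(6, 3) -> f(3, 0) -> 3

Answer: 3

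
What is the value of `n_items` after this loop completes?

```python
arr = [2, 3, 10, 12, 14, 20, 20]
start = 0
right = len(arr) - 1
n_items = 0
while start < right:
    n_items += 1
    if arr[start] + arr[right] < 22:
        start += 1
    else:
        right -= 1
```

Steps to find pair summing to 22
`n_items` takes the values: 0 → 1 → 2 → 3 → 4 → 5 → 6

Answer: 6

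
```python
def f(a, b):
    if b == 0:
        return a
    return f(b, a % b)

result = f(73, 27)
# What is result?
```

f(73, 27) -> f(27, 19) -> f(19, 8) -> f(8, 3) -> f(3, 2) -> f(2, 1) -> f(1, 0) -> 1

Answer: 1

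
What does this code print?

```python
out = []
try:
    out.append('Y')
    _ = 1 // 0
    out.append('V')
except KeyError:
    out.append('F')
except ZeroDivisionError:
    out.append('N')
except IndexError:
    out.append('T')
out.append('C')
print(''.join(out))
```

Execution trace: 'Y' (try body) → 'N' (except ZeroDivisionError) → 'C' (after the try/except). Output: YNC

Answer: YNC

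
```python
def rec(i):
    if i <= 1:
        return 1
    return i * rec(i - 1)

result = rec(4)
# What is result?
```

rec(4) = 4 * 3 * 2 * 1 = 24

Answer: 24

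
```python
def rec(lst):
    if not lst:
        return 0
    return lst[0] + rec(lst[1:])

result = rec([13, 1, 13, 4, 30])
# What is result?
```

13 + 1 + 13 + 4 + 30 + 0 = 61

Answer: 61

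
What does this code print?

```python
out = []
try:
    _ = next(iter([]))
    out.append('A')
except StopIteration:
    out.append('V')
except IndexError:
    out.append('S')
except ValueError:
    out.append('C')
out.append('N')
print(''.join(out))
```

Execution trace: 'V' (except StopIteration) → 'N' (after the try/except). Output: VN

Answer: VN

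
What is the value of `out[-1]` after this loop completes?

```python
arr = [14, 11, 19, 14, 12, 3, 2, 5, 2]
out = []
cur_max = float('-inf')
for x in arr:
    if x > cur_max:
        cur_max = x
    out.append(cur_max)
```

Running max ends at 19
`out` takes the values: [] → [14] → [14, 14] → [14, 14, 19] → [14, 14, 19, 19] → [14, 14, 19, 19, 19] → [14, 14, 19, 19, 19, 19] → [14, 14, 19, 19, 19, 19, 19] → [14, 14, 19, 19, 19, 19, 19, 19] → [14, 14, 19, 19, 19, 19, 19, 19, 19]
So `out[-1]` = 19

Answer: 19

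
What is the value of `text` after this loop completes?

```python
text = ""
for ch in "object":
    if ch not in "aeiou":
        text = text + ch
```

Remove vowels from 'object'
`text` takes the values: "" → "b" → "bj" → "bjc" → "bjct"

Answer: "bjct"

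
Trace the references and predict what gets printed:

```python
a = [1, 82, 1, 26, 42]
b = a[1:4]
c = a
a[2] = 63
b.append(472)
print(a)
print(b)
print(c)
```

Key concept: slice vs alias.
Step by step:
`a = [1, 82, 1, 26, 42]` → a = [1, 82, 1, 26, 42]
`b = a[1:4]` → b = [82, 1, 26]
`c = a` → c = [1, 82, 1, 26, 42] (same object as a)
`a[2] = 63` → a = [1, 82, 63, 26, 42] (same object as c); c = [1, 82, 63, 26, 42] (same object as a)
`b.append(472)` → b = [82, 1, 26, 472]
`print(a)` → prints [1, 82, 63, 26, 42]
`print(b)` → prints [82, 1, 26, 472]
`print(c)` → prints [1, 82, 63, 26, 42]

Answer:
[1, 82, 63, 26, 42]
[82, 1, 26, 472]
[1, 82, 63, 26, 42]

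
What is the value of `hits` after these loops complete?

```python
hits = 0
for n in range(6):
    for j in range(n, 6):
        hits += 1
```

Upper triangle: 6 + 5 + ... + 1
`hits` takes the values: 0 → 1 → 2 → 3 → 4 → 5 → 6 → 7 → 8 → 9 → 10 → 11 → 12 → 13 → 14 → 15 → 16 → 17 → 18 → 19 → 20 → 21

Answer: 21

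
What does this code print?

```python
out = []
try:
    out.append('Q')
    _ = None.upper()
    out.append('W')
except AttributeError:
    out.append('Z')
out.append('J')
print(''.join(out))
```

Execution trace: 'Q' (try body) → 'Z' (except AttributeError) → 'J' (after the try/except). Output: QZJ

Answer: QZJ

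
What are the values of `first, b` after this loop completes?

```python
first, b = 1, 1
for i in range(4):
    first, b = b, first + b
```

Fibonacci: after 4 iterations
`first, b` takes the values: (1, 1) → (1, 2) → (2, 3) → (3, 5) → (5, 8)

Answer: 5, 8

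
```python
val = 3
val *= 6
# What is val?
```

Trace:
`val = 3` → val = 3
`val *= 6` → val = 18
So val = 18

Answer: 18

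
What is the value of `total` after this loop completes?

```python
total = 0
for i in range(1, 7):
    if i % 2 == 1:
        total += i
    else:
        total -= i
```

Add odd, subtract even
`total` takes the values: 0 → 1 → -1 → 2 → -2 → 3 → -3

Answer: -3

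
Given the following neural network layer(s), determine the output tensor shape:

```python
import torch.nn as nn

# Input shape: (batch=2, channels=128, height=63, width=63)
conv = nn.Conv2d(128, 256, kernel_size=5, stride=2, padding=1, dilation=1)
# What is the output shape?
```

Input: (2, 128, 63, 63) -> Output: (2, 256, 31, 31)

Answer: (2, 256, 31, 31)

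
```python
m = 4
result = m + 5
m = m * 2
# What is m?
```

Trace:
`m = 4` → m = 4
`result = m + 5` → result = 9
`m = m * 2` → m = 8
So m = 8

Answer: 8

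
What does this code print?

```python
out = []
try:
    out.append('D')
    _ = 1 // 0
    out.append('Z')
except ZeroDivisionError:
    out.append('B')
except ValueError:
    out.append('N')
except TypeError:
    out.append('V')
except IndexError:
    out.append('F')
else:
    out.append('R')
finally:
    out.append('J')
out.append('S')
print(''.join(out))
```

Execution trace: 'D' (try body) → 'B' (except ZeroDivisionError) → 'J' (finally) → 'S' (after the try/except). Output: DBJS

Answer: DBJS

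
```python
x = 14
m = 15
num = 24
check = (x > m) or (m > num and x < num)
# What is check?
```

Trace:
`x = 14` → x = 14
`m = 15` → m = 15
`num = 24` → num = 24
`check = (x > m) or (m > num and x < num)` → check = False
So check = False

Answer: False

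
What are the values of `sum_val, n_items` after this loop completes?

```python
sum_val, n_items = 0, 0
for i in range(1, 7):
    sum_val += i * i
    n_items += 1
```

Sum of squares and count
`sum_val, n_items` takes the values: (0, 0) → (1, 0) → (1, 1) → (5, 1) → (5, 2) → (14, 2) → (14, 3) → (30, 3) → (30, 4) → (55, 4) → (55, 5) → (91, 5) → (91, 6)

Answer: 91, 6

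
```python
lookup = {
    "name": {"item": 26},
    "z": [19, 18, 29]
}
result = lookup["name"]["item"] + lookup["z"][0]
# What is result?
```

Trace:
`lookup = { ...` → lookup = {'name': {'item': 26}, 'z': [19, 18, 29]}
`result = lookup["name"]["item"] + lookup["z"][0]` → result = 45
So result = 45

Answer: 45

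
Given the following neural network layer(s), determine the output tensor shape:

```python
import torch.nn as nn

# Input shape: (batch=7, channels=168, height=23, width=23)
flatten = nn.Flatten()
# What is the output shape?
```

Input: (7, 168, 23, 23) -> Output: (7, 88872)

Answer: (7, 88872)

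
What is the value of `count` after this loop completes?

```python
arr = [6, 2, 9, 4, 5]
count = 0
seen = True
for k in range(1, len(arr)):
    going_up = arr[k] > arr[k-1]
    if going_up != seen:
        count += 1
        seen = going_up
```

Count direction changes in [6, 2, 9, 4, 5]
`count` takes the values: 0 → 1 → 2 → 3 → 4

Answer: 4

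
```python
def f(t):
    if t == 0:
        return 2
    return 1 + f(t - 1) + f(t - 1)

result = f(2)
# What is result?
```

f(t) = 1 + 2·f(t-1), f(0)=2. Closed form: (2+1)·2^2 - 1 = 11.

Answer: 11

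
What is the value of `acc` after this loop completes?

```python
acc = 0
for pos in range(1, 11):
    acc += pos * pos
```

Sum of squares 1² to 10² = 385
`acc` takes the values: 0 → 1 → 5 → 14 → 30 → 55 → 91 → 140 → 204 → 285 → 385

Answer: 385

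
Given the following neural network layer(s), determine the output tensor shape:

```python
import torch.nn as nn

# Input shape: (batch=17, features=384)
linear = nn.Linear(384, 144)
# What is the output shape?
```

Input: (17, 384) -> Output: (17, 144)

Answer: (17, 144)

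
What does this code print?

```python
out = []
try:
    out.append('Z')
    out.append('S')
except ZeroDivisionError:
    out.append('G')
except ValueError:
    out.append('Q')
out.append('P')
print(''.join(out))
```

Execution trace: 'Z' (try body) → 'S' (try body, no exception) → 'P' (after the try/except). Output: ZSP

Answer: ZSP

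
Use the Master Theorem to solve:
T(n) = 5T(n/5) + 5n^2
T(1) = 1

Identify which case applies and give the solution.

a=5, b=5, f(n)=5n^2. log_5(5) = 1. Since c=2 > 1 and the regularity condition holds (5(n/5)^2 = (5/5^2)n^2 with 5/5^2 < 1), Case 3 applies: T(n) = Θ(f(n)) = O(n^2).

Answer: O(n^2) - Case 3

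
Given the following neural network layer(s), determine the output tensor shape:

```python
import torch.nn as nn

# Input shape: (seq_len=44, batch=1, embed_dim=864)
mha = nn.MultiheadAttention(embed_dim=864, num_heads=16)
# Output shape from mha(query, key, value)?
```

Input: (44, 1, 864) -> Output: (44, 1, 864)

Answer: (44, 1, 864)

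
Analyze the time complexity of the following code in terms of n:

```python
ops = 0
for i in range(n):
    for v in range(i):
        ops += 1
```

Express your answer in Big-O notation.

Each loop level contributes: n × n. Multiplying the contributions gives O(n^2).

Answer: O(n^2)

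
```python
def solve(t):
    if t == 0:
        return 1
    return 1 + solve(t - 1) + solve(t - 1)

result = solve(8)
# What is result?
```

solve(t) = 1 + 2·solve(t-1), solve(0)=1. Closed form: (1+1)·2^8 - 1 = 511.

Answer: 511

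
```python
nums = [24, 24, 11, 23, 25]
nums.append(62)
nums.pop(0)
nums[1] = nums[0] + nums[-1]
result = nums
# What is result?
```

Trace:
`nums = [24, 24, 11, 23, 25]` → nums = [24, 24, 11, 23, 25]
`nums.append(62)` → nums = [24, 24, 11, 23, 25, 62]
`nums.pop(0)` → nums = [24, 11, 23, 25, 62]
`nums[1] = nums[0] + nums[-1]` → nums = [24, 86, 23, 25, 62]
`result = nums` → result = [24, 86, 23, 25, 62]
So result = [24, 86, 23, 25, 62]

Answer: [24, 86, 23, 25, 62]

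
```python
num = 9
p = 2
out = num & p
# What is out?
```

Trace:
`num = 9` → num = 9
`p = 2` → p = 2
`out = num & p` → out = 0
So out = 0

Answer: 0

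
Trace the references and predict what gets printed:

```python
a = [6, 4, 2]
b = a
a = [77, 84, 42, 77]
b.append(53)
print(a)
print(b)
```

Key concept: rebinding vs mutation: a is rebound to a new list, b still points at the original.
Step by step:
`a = [6, 4, 2]` → a = [6, 4, 2]
`b = a` → b = [6, 4, 2] (same object as a)
`a = [77, 84, 42, 77]` → a = [77, 84, 42, 77]
`b.append(53)` → b = [6, 4, 2, 53]
`print(a)` → prints [77, 84, 42, 77]
`print(b)` → prints [6, 4, 2, 53]

Answer:
[77, 84, 42, 77]
[6, 4, 2, 53]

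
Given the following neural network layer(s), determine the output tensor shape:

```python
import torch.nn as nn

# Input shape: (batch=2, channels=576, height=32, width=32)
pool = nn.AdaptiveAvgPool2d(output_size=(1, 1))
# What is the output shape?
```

Input: (2, 576, 32, 32) -> Output: (2, 576, 1, 1)

Answer: (2, 576, 1, 1)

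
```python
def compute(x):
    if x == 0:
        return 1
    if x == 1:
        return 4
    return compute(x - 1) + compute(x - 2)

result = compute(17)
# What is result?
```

Build up from base cases: compute(0)=1, compute(1)=4, compute(2)=5, compute(3)=9, compute(4)=14, compute(5)=23, compute(6)=37, ..., compute(17)=7375

Answer: 7375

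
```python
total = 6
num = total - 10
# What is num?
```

Trace:
`total = 6` → total = 6
`num = total - 10` → num = -4
So num = -4

Answer: -4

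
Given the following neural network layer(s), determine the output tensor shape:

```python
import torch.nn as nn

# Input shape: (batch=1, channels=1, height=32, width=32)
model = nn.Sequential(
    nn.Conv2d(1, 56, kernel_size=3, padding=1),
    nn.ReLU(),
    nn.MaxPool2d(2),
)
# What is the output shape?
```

Input: (1, 1, 32, 32) -> after Conv2d: (1, 56, 32, 32) -> after ReLU: (1, 56, 32, 32) -> Output: (1, 56, 16, 16)

Answer: (1, 56, 16, 16)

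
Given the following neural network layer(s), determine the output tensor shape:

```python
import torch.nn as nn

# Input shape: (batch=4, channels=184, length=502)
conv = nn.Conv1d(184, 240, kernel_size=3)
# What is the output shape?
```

Input: (4, 184, 502) -> Output: (4, 240, 500)

Answer: (4, 240, 500)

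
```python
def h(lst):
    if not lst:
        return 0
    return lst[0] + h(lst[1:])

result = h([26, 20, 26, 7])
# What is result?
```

26 + 20 + 26 + 7 + 0 = 79

Answer: 79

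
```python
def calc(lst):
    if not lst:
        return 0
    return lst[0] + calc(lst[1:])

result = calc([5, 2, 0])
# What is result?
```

5 + 2 + 0 + 0 = 7

Answer: 7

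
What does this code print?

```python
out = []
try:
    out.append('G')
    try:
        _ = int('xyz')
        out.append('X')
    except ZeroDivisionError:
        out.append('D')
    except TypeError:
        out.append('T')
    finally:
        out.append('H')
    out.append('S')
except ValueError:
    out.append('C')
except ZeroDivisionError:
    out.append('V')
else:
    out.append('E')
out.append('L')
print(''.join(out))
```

Execution trace: 'G' (try body) → 'H' (inner finally) → 'C' (except ValueError) → 'L' (after the try/except). Output: GHCL

Answer: GHCL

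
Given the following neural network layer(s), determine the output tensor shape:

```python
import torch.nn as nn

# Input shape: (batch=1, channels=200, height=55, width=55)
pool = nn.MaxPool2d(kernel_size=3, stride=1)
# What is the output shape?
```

Input: (1, 200, 55, 55) -> Output: (1, 200, 53, 53)

Answer: (1, 200, 53, 53)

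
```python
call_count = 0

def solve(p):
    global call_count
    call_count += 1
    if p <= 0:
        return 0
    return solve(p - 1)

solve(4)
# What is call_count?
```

Linear recursion stepping by 1: 5 calls from p=4 down to ≤0.

Answer: 5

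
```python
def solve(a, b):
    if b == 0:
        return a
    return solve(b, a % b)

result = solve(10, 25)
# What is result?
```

solve(10, 25) -> solve(25, 10) -> solve(10, 5) -> solve(5, 0) -> 5

Answer: 5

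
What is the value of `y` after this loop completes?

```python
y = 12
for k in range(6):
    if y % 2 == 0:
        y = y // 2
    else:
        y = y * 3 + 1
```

Collatz-style transformation from 12
`y` takes the values: 12 → 6 → 3 → 10 → 5 → 16 → 8

Answer: 8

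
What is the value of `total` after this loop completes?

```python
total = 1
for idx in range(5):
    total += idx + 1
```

Start at 1, add 1 to 5 = 16
`total` takes the values: 1 → 2 → 4 → 7 → 11 → 16

Answer: 16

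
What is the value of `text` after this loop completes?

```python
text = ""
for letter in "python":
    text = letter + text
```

Reverse 'python'
`text` takes the values: "" → "p" → "yp" → "typ" → "htyp" → "ohtyp" → "nohtyp"

Answer: "nohtyp"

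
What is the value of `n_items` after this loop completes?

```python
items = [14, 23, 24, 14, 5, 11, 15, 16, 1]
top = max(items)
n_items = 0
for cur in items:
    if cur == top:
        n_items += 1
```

Count of max value 24 in [14, 23, 24, 14, 5, 11, 15, 16, 1]
`n_items` takes the values: 0 → 1

Answer: 1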